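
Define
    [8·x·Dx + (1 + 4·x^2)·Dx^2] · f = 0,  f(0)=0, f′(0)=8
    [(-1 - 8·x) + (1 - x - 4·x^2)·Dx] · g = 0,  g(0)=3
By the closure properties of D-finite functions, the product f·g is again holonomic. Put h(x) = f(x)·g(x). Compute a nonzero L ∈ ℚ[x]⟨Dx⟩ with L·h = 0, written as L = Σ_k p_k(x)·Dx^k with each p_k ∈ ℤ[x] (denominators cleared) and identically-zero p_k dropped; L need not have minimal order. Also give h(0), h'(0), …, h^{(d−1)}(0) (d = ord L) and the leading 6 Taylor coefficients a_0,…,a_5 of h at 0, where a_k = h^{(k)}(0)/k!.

L = (8 + 8·x + 96·x^2) + (2 + 8·x + 16·x^2 + 96·x^3)·Dx + (-1 + x + 4·x^3 + 16·x^4)·Dx^2  (order 2).
h: a_k = 0, 24, 24, 88, 184, 3064/5, …
ICs: h(0) = 0, h′(0) = 24.

f: a_k = 0, 8, 0, -32/3, 0, 128/5, …
g: a_k = 3, 3, 15, 27, 87, 195, …
Sym-product of L_f,L_g gives L₀ (≤ ord 2).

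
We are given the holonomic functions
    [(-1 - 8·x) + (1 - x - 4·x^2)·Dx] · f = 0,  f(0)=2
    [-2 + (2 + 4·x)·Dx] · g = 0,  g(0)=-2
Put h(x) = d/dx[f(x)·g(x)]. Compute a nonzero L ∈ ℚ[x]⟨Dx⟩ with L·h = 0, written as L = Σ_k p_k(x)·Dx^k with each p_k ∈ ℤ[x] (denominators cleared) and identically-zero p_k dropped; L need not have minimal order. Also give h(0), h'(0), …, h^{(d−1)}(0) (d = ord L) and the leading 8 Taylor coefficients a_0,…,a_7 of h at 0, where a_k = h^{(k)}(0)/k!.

L = (11 + 84·x + 243·x^2 + 360·x^3 + 240·x^4) + (-2 - 11·x - 9·x^2 + 58·x^3 + 144·x^4 + 96·x^5)·Dx  (order 1).
h: a_k = -8, -44, -168, -566, -1845, -11157/2, -16898, -195827/4, …
ICs: h(0) = -8.

f: a_k = 2, 2, 10, 18, 58, 130, 362, 882, …
g: a_k = -2, -2, 1, -1, 5/4, -7/4, 21/8, -33/8, …
Sym-product of L_f,L_g gives L₀ (≤ ord 1).
h=h₀': d/dx-closure on L₀ ⇒ L.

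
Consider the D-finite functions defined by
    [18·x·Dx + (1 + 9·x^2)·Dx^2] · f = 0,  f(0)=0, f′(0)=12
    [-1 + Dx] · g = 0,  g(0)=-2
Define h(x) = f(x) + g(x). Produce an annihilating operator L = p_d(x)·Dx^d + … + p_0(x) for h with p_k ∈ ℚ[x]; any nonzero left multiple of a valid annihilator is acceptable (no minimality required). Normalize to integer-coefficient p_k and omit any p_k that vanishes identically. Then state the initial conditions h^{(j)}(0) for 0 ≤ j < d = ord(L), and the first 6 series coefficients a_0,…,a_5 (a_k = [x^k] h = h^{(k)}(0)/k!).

L = (18 - 18·x - 486·x^2 - 162·x^3)·Dx + (-19 + 468·x^2 - 81·x^4)·Dx^2 + (1 + 18·x + 18·x^2 + 162·x^3 + 81·x^4)·Dx^3  (order 3).
h: a_k = -2, 10, -1, -109/3, -1/12, 11663/60, …
ICs: h(0) = -2, h′(0) = 10, h′′(0) = -2.

f: a_k = 0, 12, 0, -36, 0, 972/5, …
g: a_k = -2, -2, -1, -1/3, -1/12, -1/60, …
Weyl lclm of L_f,L_g ⇒ L₀ (ord ≤ 3).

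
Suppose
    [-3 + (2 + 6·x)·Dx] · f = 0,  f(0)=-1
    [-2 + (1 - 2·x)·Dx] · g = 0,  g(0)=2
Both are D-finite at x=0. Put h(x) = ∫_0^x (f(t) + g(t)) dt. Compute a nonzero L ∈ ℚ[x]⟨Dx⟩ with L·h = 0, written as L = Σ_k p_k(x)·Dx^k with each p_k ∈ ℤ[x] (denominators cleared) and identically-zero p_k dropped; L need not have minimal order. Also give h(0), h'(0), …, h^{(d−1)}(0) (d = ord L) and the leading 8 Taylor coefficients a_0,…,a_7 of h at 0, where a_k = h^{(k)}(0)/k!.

f: a_k = -1, -3/2, 9/8, -27/16, 405/128, -1701/256, 15309/1024, -72171/2048, …
g: a_k = 2, 4, 8, 16, 32, 64, 128, 256, …
L₀ := lclm(L_f,L_g); ord L₀ ≤ 1+1.
h=∫h₀ ⇒ L = L₀·Dx.
L = (66 + 108·x)·Dx + (-41 - 156·x - 324·x^2)·Dx^2 + (2 + 38·x + 24·x^2 - 216·x^3)·Dx^3  (order 3).
h: a_k = 0, 1, 5/4, 73/24, 229/64, 4501/640, 14683/1536, 146381/7168, …
ICs: h(0) = 0, h′(0) = 1, h′′(0) = 5/2.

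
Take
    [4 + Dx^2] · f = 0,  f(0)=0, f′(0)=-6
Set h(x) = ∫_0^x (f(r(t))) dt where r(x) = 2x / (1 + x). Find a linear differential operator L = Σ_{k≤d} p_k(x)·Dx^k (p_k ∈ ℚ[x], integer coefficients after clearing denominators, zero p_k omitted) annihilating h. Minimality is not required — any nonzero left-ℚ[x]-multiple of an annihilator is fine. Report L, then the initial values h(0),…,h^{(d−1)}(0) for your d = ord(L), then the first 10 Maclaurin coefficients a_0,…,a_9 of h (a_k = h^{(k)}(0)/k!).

L = 16·Dx + (2 + 6·x + 6·x^2 + 2·x^3)·Dx^2 + (1 + 4·x + 6·x^2 + 4·x^3 + x^4)·Dx^3  (order 3).
h: a_k = 0, 0, -6, 4, 5, -84/5, 386/15, -180/7, 2461/210, 2516/135, …
ICs: h(0) = 0, h′(0) = 0, h′′(0) = -12.

f: a_k = 0, -6, 0, 4, 0, -4/5, 0, 8/105, 0, -4/945, …
Change of var in L_f (x↦r) gives L₀.
h=∫h₀ ⇒ L = L₀·Dx.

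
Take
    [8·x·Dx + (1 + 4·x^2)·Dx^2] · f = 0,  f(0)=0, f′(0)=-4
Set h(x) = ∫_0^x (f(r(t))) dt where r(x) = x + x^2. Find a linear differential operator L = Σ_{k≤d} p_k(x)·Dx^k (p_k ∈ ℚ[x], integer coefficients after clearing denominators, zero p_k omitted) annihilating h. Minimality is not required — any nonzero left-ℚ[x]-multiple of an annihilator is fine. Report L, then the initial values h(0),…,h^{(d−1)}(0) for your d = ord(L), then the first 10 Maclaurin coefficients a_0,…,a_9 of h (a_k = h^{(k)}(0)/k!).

L = (-2 + 8·x + 32·x^2 + 48·x^3 + 24·x^4)·Dx^2 + (1 + 2·x + 4·x^2 + 16·x^3 + 20·x^4 + 8·x^5)·Dx^3  (order 3).
h: a_k = 0, 0, -2, -4/3, 4/3, 16/5, 8/15, -176/21, -80/7, 128/9, …
ICs: h(0) = 0, h′(0) = 0, h′′(0) = -4.

f: a_k = 0, -4, 0, 16/3, 0, -64/5, 0, 256/7, 0, -1024/9, …
h₀=f(r): pull back L_f along r ⇒ L₀.
h=∫h₀ ⇒ L = L₀·Dx.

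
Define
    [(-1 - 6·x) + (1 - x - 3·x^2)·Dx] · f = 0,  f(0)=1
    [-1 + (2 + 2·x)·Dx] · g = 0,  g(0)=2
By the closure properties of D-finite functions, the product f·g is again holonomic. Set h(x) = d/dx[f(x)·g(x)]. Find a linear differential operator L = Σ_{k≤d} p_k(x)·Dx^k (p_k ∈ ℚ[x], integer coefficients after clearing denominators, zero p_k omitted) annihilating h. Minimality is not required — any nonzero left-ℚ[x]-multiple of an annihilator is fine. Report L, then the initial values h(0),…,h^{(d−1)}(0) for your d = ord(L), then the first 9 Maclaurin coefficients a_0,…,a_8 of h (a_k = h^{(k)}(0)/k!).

f: a_k = 1, 1, 4, 7, 19, 40, 97, 217, 508, …
g: a_k = 2, 1, -1/4, 1/8, -5/64, 7/128, -21/512, 33/1024, -429/16384, …
Sym-product of L_f,L_g gives L₀ (≤ ord 1).
Differentiate: ansatz ord ≤ ord L₀ ⇒ L.
L = (35 + 162·x + 381·x^2 + 390·x^3 + 135·x^4) + (-6 - 26·x + 6·x^2 + 122·x^3 + 150·x^4 + 54·x^5)·Dx  (order 1).
h: a_k = 3, 35/2, 429/8, 2819/16, 62545/128, 353013/256, 3749137/1024, 19865443/2048, 820335033/32768, …
ICs: h(0) = 3.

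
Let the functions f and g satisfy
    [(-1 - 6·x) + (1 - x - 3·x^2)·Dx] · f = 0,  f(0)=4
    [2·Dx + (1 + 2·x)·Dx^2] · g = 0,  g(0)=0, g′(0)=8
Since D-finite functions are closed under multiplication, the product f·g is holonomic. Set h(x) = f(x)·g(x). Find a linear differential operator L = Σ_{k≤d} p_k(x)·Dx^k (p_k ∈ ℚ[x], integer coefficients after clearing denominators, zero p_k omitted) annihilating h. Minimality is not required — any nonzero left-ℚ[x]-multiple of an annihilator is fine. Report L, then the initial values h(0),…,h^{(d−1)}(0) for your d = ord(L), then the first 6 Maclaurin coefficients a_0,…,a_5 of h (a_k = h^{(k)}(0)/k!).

f: a_k = 4, 4, 16, 28, 76, 160, …
g: a_k = 0, 8, -8, 32/3, -16, 128/5, …
Product ⇒ symmetric product L₀, ord ≤ 2.
L = (8 + 24·x) + (18·x + 30·x^2)·Dx + (-1 - x + 5·x^2 + 6·x^3)·Dx^2  (order 2).
h: a_k = 0, 32, 0, 416/3, 224/3, 8896/15, …
ICs: h(0) = 0, h′(0) = 32.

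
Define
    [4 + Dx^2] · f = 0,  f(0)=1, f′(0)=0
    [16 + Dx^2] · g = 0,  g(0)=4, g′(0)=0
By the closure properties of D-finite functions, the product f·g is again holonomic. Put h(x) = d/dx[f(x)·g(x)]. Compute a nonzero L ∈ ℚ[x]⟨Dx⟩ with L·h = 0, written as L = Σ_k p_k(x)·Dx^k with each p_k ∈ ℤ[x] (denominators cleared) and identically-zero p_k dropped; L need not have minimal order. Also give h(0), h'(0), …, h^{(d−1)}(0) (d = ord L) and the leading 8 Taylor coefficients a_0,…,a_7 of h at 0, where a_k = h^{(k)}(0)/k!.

L = 144 + 40·Dx^2 + Dx^4  (order 4).
h: a_k = 0, -80, 0, 1312/3, 0, -2336/3, 0, 209984/315, …
ICs: h(0) = 0, h′(0) = -80, h′′(0) = 0, h′′′(0) = 2624.

f: a_k = 1, 0, -2, 0, 2/3, 0, -4/45, 0, …
g: a_k = 4, 0, -32, 0, 128/3, 0, -1024/45, 0, …
L₀ := L_f ⊗_s L_g (sym. prod.), ord ≤ 4.
h₀' ⇒ L via d/dx closure of L₀.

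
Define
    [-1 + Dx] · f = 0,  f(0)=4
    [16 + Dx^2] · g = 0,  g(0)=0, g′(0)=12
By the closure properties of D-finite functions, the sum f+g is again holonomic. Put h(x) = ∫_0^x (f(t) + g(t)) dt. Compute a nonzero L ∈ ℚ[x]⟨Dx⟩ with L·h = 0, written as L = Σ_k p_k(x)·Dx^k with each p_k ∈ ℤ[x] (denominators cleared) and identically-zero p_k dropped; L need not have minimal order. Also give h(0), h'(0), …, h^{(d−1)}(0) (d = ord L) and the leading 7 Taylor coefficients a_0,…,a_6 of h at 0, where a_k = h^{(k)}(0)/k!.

f: a_k = 4, 4, 2, 2/3, 1/6, 1/30, 1/180, …
g: a_k = 0, 12, 0, -32, 0, 128/5, 0, …
L₀ := lclm(L_f,L_g); ord L₀ ≤ 1+2.
∫: right-multiply L₀ by Dx.
L = -16·Dx + 16·Dx^2 - Dx^3 + Dx^4  (order 4).
h: a_k = 0, 4, 8, 2/3, -47/6, 1/30, 769/180, …
ICs: h(0) = 0, h′(0) = 4, h′′(0) = 16, h′′′(0) = 4.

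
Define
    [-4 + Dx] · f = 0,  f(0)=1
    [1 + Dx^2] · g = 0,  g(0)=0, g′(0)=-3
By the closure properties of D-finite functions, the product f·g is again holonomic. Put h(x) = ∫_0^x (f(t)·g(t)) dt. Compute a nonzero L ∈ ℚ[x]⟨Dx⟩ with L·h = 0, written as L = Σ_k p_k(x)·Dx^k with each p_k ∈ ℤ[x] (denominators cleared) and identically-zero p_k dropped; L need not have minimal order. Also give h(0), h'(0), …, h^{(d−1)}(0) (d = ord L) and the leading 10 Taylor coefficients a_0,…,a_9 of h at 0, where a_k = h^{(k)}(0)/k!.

f: a_k = 1, 4, 8, 32/3, 32/3, 128/15, 256/45, 1024/315, 512/315, 2048/2835, …
g: a_k = 0, -3, 0, 1/2, 0, -1/40, 0, 1/1680, 0, -1/120960, …
f·g: L₀ = L_f ⊗_s L_g, ord ≤ 1·2.
∫: right-multiply L₀ by Dx.
L = 17·Dx - 8·Dx^2 + Dx^3  (order 3).
h: a_k = 0, 0, -3/2, -4, -47/8, -6, -1121/240, -611/210, -20047/13440, -23/36, …
ICs: h(0) = 0, h′(0) = 0, h′′(0) = -3.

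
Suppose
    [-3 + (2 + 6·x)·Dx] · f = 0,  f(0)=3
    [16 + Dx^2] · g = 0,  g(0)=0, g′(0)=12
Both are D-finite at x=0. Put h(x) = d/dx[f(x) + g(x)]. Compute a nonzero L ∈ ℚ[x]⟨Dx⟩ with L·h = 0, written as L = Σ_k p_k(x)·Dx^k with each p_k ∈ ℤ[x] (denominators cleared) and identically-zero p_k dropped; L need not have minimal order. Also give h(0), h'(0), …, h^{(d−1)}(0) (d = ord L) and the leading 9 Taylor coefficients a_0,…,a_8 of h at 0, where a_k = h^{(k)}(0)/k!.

f: a_k = 3, 9/2, -27/8, 81/16, -1215/128, 5103/256, -45927/1024, 216513/2048, -8444007/32768, …
g: a_k = 0, 12, 0, -32, 0, 128/5, 0, -1024/105, 0, …
f+g: L₀ = lclm(L_f,L_g), ord ≤ 1+2.
Derive L from L₀ (diff closure).
L = (-9552 - 18432·x - 27648·x^2) + (-2912 - 21024·x - 55296·x^2 - 55296·x^3)·Dx + (-597 - 1152·x - 1728·x^2)·Dx^2 + (-182 - 1314·x - 3456·x^2 - 3456·x^3)·Dx^3  (order 3).
h: a_k = 33/2, -27/4, -1293/16, -1215/32, 58283/256, -137781/512, 20636713/30720, -8444007/4096, 40032150803/6881280, …
ICs: h(0) = 33/2, h′(0) = -27/4, h′′(0) = -1293/8.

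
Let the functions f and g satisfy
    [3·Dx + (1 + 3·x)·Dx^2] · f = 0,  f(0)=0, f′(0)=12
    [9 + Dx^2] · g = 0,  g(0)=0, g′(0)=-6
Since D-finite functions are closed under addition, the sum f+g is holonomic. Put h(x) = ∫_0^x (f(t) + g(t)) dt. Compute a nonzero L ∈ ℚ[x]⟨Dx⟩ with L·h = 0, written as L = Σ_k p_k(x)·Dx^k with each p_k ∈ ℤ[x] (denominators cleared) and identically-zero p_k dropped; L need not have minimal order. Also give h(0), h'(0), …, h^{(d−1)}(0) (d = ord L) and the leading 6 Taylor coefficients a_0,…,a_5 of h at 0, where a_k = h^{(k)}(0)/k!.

L = (63 + 54·x + 81·x^2)·Dx^2 + (9 + 45·x + 81·x^2 + 81·x^3)·Dx^3 + (7 + 6·x + 9·x^2)·Dx^4 + (1 + 5·x + 9·x^2 + 9·x^3)·Dx^5  (order 5).
h: a_k = 0, 0, 3, -6, 45/4, -81/5, …
ICs: h(0) = 0, h′(0) = 0, h′′(0) = 6, h′′′(0) = -36, h′′′′(0) = 270.

f: a_k = 0, 12, -18, 36, -81, 972/5, …
g: a_k = 0, -6, 0, 9, 0, -81/20, …
Sum ⇒ L₀ = lclm(L_f,L_g) in ℚ(x)⟨Dx⟩.
h=∫₀ˣh₀: take L = L₀·Dx.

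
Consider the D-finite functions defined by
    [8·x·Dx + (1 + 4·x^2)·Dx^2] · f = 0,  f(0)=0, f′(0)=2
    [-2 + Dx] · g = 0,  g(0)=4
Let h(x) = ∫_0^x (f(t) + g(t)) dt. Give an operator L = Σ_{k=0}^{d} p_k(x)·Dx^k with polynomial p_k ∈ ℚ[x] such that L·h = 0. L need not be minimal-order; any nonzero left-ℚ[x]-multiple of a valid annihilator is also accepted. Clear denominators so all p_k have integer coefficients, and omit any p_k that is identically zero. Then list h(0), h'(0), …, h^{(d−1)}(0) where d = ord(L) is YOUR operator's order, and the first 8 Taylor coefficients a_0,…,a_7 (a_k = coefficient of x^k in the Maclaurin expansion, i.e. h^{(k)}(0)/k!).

f: a_k = 0, 2, 0, -8/3, 0, 32/5, 0, -128/7, …
g: a_k = 4, 8, 8, 16/3, 8/3, 16/15, 16/45, 32/315, …
f+g: L₀ = lclm(L_f,L_g), ord ≤ 2+1.
h=∫₀ˣh₀: take L = L₀·Dx.
L = (8 - 32·x - 32·x^2)·Dx^2 + (-6 + 12·x + 8·x^2 - 16·x^3)·Dx^3 + (1 + 2·x + 4·x^2 + 8·x^3)·Dx^4  (order 4).
h: a_k = 0, 4, 5, 8/3, 2/3, 8/15, 56/45, 16/315, …
ICs: h(0) = 0, h′(0) = 4, h′′(0) = 10, h′′′(0) = 16.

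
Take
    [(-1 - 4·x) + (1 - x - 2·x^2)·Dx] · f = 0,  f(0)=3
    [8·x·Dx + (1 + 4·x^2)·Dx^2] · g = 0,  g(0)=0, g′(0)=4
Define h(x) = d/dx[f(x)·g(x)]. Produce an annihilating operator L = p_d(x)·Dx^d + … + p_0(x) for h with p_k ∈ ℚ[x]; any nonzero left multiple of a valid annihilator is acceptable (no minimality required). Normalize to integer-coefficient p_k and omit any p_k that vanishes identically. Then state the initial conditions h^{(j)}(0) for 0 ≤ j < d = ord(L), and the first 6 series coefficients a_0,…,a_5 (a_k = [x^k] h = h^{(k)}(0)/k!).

f: a_k = 3, 3, 9, 15, 33, 63, …
g: a_k = 0, 4, 0, -16/3, 0, 64/5, …
h₀=f·g: eliminate ⇒ L₀, order ≤ 1·2.
h=h₀': d/dx-closure on L₀ ⇒ L.
L = (288·x^2 + 384·x^3 + 1152·x^4) + (5 + 24·x + 36·x^2 + 128·x^3 + 384·x^4 + 768·x^5)·Dx + (-1 - x - 12·x^2 + 12·x^3 - 8·x^4 + 64·x^5 + 96·x^6)·Dx^2  (order 2).
h: a_k = 12, 24, 60, 176, 612, 6312/5, …
ICs: h(0) = 12, h′(0) = 24.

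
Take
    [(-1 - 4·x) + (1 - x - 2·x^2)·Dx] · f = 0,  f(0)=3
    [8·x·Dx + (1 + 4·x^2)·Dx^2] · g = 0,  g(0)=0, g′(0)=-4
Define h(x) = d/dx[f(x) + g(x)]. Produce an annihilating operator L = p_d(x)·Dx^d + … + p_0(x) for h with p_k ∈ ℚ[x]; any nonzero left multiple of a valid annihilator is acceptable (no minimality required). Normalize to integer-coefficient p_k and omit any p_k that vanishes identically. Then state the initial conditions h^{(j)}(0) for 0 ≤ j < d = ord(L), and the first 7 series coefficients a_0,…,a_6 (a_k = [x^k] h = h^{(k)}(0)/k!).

L = (-24 + 96·x + 864·x^2 + 1536·x^3 + 3264·x^4 + 768·x^6) + (19 + 80·x + 100·x^2 + 544·x^3 + 1424·x^4 + 2368·x^5 + 192·x^6 + 768·x^7)·Dx + (-3 - 7·x - 32·x^2 + 28·x^3 - 24·x^4 + 240·x^5 + 256·x^6 + 64·x^7 + 128·x^8)·Dx^2  (order 2).
h: a_k = -1, 18, 61, 132, 251, 774, 2041, …
ICs: h(0) = -1, h′(0) = 18.

f: a_k = 3, 3, 9, 15, 33, 63, 129, …
g: a_k = 0, -4, 0, 16/3, 0, -64/5, 0, …
h₀=f+g: left-lcm gives L₀, ord ≤ 3.
Differentiate: ansatz ord ≤ ord L₀ ⇒ L.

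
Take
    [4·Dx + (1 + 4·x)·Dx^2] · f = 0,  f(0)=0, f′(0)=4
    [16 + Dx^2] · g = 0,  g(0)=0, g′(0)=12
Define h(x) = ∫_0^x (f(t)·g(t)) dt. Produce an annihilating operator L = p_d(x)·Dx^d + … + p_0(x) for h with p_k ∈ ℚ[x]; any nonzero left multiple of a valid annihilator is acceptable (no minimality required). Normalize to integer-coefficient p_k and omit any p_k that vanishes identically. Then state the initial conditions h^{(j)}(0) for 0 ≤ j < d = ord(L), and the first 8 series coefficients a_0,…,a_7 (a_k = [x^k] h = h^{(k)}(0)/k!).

f: a_k = 0, 4, -8, 64/3, -64, 1024/5, -2048/3, 16384/7, …
g: a_k = 0, 12, 0, -32, 0, 128/5, 0, -1024/105, …
h₀=f·g: eliminate ⇒ L₀, order ≤ 2·2.
h=∫h₀ ⇒ L = L₀·Dx.
L = (-768 + 6144·x + 77824·x^2 + 262144·x^3 + 262144·x^4)·Dx + (256 + 5120·x + 24576·x^2 + 32768·x^3)·Dx^2 + (1280·x + 10752·x^2 + 32768·x^3 + 32768·x^4)·Dx^3 + (16 + 320·x + 1536·x^2 + 2048·x^3)·Dx^4 + (3 + 56·x + 368·x^2 + 1024·x^3 + 1024·x^4)·Dx^5  (order 5).
h: a_k = 0, 0, 0, 16, -24, 128/5, -256/3, 5632/21, …
ICs: h(0) = 0, h′(0) = 0, h′′(0) = 0, h′′′(0) = 96, h′′′′(0) = -576.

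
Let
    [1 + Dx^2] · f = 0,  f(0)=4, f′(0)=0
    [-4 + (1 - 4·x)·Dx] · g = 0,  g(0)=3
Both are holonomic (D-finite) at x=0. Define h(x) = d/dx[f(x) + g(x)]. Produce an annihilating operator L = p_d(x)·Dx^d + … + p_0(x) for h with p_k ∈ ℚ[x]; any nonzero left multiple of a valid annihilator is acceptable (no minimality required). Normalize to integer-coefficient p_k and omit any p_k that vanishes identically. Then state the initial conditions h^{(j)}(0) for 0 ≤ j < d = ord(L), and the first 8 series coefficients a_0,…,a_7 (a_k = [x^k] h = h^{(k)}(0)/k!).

f: a_k = 4, 0, -2, 0, 1/6, 0, -1/180, 0, …
g: a_k = 3, 12, 48, 192, 768, 3072, 12288, 49152, …
Sum ⇒ L₀ = lclm(L_f,L_g) in ℚ(x)⟨Dx⟩.
h=h₀': d/dx-closure on L₀ ⇒ L.
L = (1544 - 64·x + 128·x^2) + (-97 + 396·x - 48·x^2 + 64·x^3)·Dx + (1544 - 64·x + 128·x^2)·Dx^2 + (-97 + 396·x - 48·x^2 + 64·x^3)·Dx^3  (order 3).
h: a_k = 12, 92, 576, 9218/3, 15360, 2211839/30, 344064, 1981808641/1260, …
ICs: h(0) = 12, h′(0) = 92, h′′(0) = 1152.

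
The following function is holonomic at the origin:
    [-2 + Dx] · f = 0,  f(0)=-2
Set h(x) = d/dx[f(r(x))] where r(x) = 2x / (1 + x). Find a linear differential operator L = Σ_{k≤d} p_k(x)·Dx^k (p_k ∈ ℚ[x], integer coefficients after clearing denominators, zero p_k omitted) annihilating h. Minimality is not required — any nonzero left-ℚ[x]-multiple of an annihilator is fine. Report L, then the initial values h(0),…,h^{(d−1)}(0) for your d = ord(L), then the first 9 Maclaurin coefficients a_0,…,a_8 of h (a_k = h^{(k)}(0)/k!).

L = (2 - 2·x) + (-1 - 2·x - x^2)·Dx  (order 1).
h: a_k = -8, -16, 8, 32/3, -56/3, 176/15, 136/45, -5056/315, 6632/315, …
ICs: h(0) = -8.

f: a_k = -2, -4, -4, -8/3, -4/3, -8/15, -8/45, -16/315, -4/315, …
f∘r: x↦r, Dx↦Dx/r' in L_f ⇒ L₀.
Derive L from L₀ (diff closure).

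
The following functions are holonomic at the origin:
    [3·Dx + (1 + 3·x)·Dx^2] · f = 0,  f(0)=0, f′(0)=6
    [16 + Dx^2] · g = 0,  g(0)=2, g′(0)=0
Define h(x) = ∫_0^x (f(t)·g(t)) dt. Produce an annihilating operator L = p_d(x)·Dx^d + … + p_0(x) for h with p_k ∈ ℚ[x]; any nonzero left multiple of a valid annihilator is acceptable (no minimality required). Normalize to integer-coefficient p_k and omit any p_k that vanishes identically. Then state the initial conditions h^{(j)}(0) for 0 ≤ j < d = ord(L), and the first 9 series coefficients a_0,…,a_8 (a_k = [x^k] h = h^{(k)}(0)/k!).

f: a_k = 0, 6, -9, 18, -81/2, 486/5, -243, 4374/7, -6561/4, …
g: a_k = 2, 0, -16, 0, 64/3, 0, -512/45, 0, 1024/315, …
h₀=f·g: eliminate ⇒ L₀, order ≤ 2·2.
Integrate: L := L₀·Dx.
L = (2272 + 127488·x + 781056·x^2 + 1769472·x^3 + 1327104·x^4)·Dx + (4416 + 50112·x + 165888·x^2 + 165888·x^3)·Dx^2 + (1022 + 19392·x + 102816·x^2 + 221184·x^3 + 165888·x^4)·Dx^3 + (276 + 3132·x + 10368·x^2 + 10368·x^3)·Dx^4 + (55 + 714·x + 3375·x^2 + 6912·x^3 + 5184·x^4)·Dx^5  (order 5).
h: a_k = 0, 0, 6, -6, -15, 63/5, 86/15, -30/7, 269/210, …
ICs: h(0) = 0, h′(0) = 0, h′′(0) = 12, h′′′(0) = -36, h′′′′(0) = -360.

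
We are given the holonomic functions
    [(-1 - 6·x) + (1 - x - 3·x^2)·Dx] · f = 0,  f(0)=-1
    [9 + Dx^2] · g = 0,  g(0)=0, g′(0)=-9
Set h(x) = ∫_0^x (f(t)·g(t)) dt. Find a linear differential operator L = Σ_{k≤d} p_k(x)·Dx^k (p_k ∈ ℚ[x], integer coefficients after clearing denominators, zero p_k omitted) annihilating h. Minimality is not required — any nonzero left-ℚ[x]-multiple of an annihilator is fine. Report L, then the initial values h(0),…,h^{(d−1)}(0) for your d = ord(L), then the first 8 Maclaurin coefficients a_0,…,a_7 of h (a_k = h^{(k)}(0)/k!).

f: a_k = -1, -1, -4, -7, -19, -40, -97, -217, …
g: a_k = 0, -9, 0, 27/2, 0, -243/40, 0, 729/560, …
f·g: L₀ = L_f ⊗_s L_g, ord ≤ 1·2.
h=∫₀ˣh₀: take L = L₀·Dx.
L = (-3 + 9·x + 27·x^2)·Dx + (2 + 12·x)·Dx^2 + (-1 + x + 3·x^2)·Dx^3  (order 3).
h: a_k = 0, 0, 9/2, 3, 45/8, 99/10, 1641/80, 10863/280, …
ICs: h(0) = 0, h′(0) = 0, h′′(0) = 9.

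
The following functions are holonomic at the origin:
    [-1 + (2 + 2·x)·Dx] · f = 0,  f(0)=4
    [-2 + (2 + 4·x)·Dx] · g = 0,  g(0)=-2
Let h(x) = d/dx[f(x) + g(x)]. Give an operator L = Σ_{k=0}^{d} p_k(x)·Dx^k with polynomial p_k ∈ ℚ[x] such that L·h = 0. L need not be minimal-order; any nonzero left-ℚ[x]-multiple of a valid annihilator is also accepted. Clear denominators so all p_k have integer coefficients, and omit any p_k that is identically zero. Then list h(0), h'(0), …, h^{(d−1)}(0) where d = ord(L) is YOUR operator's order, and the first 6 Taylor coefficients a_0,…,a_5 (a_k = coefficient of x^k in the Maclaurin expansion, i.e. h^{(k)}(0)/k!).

L = -3 + (-9 - 12·x)·Dx + (-2 - 6·x - 4·x^2)·Dx^2  (order 2).
h: a_k = 0, 1, -9/4, 35/8, -525/64, 1953/128, …
ICs: h(0) = 0, h′(0) = 1.

f: a_k = 4, 2, -1/2, 1/4, -5/32, 7/64, …
g: a_k = -2, -2, 1, -1, 5/4, -7/4, …
h₀=f+g: left-lcm gives L₀, ord ≤ 2.
h=h₀': d/dx-closure on L₀ ⇒ L.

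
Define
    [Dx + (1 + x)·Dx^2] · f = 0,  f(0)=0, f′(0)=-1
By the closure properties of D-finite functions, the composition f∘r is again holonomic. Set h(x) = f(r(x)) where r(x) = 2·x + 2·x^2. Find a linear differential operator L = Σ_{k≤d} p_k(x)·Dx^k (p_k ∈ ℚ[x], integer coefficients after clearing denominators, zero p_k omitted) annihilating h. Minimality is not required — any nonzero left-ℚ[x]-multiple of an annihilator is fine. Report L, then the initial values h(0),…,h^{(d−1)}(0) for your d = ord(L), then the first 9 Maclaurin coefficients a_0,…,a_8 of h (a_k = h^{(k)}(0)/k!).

f: a_k = 0, -1, 1/2, -1/3, 1/4, -1/5, 1/6, -1/7, 1/8, …
Substitute x→r, Dx→(1/r')Dx; clear ⇒ L₀.
L = (4·x + 4·x^2)·Dx + (1 + 4·x + 6·x^2 + 4·x^3)·Dx^2  (order 2).
h: a_k = 0, -2, 0, 4/3, -2, 8/5, 0, -16/7, 4, …
ICs: h(0) = 0, h′(0) = -2.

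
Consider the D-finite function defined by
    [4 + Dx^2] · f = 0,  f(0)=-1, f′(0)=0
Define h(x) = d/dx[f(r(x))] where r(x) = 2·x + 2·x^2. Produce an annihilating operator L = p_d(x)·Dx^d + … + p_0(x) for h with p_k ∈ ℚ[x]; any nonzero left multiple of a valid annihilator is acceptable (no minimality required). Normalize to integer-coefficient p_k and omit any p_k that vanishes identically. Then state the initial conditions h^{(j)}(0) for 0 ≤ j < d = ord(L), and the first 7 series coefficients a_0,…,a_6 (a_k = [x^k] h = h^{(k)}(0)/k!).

f: a_k = -1, 0, 2, 0, -2/3, 0, 4/45, …
f∘r: x↦r, Dx↦Dx/r' in L_f ⇒ L₀.
h=h₀': d/dx-closure on L₀ ⇒ L.
L = (28 + 128·x + 384·x^2 + 512·x^3 + 256·x^4) + (-6 - 12·x)·Dx + (1 + 4·x + 4·x^2)·Dx^2  (order 2).
h: a_k = 0, 16, 48, -32/3, -640/3, -5248/15, -896/15, …
ICs: h(0) = 0, h′(0) = 16.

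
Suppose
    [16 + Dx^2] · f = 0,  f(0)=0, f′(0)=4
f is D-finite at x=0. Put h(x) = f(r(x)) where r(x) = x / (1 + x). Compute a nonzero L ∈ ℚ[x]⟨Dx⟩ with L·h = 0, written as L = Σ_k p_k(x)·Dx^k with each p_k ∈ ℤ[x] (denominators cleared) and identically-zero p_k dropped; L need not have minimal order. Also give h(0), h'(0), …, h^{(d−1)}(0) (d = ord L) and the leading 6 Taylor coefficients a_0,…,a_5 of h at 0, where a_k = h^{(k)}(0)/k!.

f: a_k = 0, 4, 0, -32/3, 0, 128/15, …
L₀ from L_f via x↦r, Dx↦r'^{-1}Dx.
L = 16 + (2 + 6·x + 6·x^2 + 2·x^3)·Dx + (1 + 4·x + 6·x^2 + 4·x^3 + x^4)·Dx^2  (order 2).
h: a_k = 0, 4, -4, -20/3, 28, -772/15, …
ICs: h(0) = 0, h′(0) = 4.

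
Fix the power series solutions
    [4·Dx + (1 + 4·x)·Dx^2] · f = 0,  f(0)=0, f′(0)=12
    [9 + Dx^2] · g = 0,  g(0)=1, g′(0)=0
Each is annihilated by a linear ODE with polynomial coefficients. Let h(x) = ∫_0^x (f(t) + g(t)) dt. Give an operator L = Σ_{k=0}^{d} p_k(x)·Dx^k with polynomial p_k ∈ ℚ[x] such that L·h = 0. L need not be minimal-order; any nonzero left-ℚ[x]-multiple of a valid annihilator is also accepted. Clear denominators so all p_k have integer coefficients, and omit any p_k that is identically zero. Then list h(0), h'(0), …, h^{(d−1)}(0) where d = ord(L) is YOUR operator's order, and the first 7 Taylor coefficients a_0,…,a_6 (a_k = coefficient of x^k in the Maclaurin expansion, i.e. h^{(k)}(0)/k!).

L = (3780 + 2592·x + 5184·x^2)·Dx^2 + (369 + 2124·x + 3888·x^2 + 5184·x^3)·Dx^3 + (420 + 288·x + 576·x^2)·Dx^4 + (41 + 236·x + 432·x^2 + 576·x^3)·Dx^5  (order 5).
h: a_k = 0, 1, 6, -19/2, 16, -1509/40, 512/5, …
ICs: h(0) = 0, h′(0) = 1, h′′(0) = 12, h′′′(0) = -57, h′′′′(0) = 384.

f: a_k = 0, 12, -24, 64, -192, 3072/5, -2048, …
g: a_k = 1, 0, -9/2, 0, 27/8, 0, -81/80, …
L₀ := lclm(L_f,L_g); ord L₀ ≤ 2+2.
h=∫h₀ ⇒ L = L₀·Dx.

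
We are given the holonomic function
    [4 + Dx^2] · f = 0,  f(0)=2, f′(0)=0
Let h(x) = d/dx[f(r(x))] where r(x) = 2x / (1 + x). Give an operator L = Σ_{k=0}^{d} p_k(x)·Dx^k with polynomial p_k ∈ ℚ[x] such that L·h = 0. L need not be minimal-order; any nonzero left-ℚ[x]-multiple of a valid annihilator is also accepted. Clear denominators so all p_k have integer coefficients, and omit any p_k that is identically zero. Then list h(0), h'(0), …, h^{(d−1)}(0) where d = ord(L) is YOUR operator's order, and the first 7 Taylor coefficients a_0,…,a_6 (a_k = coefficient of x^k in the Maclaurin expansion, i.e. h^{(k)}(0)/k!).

L = (22 + 12·x + 6·x^2) + (6 + 18·x + 18·x^2 + 6·x^3)·Dx + (1 + 4·x + 6·x^2 + 4·x^3 + x^4)·Dx^2  (order 2).
h: a_k = 0, -32, 96, -320/3, -320/3, 10976/15, -9184/5, …
ICs: h(0) = 0, h′(0) = -32.

f: a_k = 2, 0, -4, 0, 4/3, 0, -8/45, …
L₀ from L_f via x↦r, Dx↦r'^{-1}Dx.
Derive L from L₀ (diff closure).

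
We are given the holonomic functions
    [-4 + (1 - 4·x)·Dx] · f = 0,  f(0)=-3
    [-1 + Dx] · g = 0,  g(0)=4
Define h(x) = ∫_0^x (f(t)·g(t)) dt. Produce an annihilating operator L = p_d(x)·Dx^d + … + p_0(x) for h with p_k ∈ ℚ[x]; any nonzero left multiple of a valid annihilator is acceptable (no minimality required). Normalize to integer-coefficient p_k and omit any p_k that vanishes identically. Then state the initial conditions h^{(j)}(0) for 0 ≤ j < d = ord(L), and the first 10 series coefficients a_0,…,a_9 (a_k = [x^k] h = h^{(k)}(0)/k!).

L = (5 - 4·x)·Dx + (-1 + 4·x)·Dx^2  (order 2).
h: a_k = 0, -12, -30, -82, -493/2, -7889/10, -157781/60, -757349/84, -106028861/3360, -3392923553/30240, …
ICs: h(0) = 0, h′(0) = -12.

f: a_k = -3, -12, -48, -192, -768, -3072, -12288, -49152, -196608, -786432, …
g: a_k = 4, 4, 2, 2/3, 1/6, 1/30, 1/180, 1/1260, 1/10080, 1/90720, …
L₀ := L_f ⊗_s L_g (sym. prod.), ord ≤ 1.
∫: right-multiply L₀ by Dx.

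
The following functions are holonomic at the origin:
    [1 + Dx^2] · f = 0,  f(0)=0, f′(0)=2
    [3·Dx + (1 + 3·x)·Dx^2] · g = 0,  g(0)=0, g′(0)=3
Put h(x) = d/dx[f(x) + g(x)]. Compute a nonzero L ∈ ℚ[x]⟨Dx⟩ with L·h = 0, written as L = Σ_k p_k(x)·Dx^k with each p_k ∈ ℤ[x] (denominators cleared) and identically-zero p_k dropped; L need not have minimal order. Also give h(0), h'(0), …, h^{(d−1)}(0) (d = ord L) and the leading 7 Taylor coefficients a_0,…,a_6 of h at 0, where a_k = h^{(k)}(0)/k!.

f: a_k = 0, 2, 0, -1/3, 0, 1/60, 0, …
g: a_k = 0, 3, -9/2, 9, -81/4, 243/5, -243/2, …
h₀=f+g: left-lcm gives L₀, ord ≤ 4.
h=h₀': d/dx-closure on L₀ ⇒ L.
L = (165 + 18·x + 27·x^2) + (19 + 63·x + 27·x^2 + 27·x^3)·Dx + (165 + 18·x + 27·x^2)·Dx^2 + (19 + 63·x + 27·x^2 + 27·x^3)·Dx^3  (order 3).
h: a_k = 5, -9, 26, -81, 2917/12, -729, 787319/360, …
ICs: h(0) = 5, h′(0) = -9, h′′(0) = 52.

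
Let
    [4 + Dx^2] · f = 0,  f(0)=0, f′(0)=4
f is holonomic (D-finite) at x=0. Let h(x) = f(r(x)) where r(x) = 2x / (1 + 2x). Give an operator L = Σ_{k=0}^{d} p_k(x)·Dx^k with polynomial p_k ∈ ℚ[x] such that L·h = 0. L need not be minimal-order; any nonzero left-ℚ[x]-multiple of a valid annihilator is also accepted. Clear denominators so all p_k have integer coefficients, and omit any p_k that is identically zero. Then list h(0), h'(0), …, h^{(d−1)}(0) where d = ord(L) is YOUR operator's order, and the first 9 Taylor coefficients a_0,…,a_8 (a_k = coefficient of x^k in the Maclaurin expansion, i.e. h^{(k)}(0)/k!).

f: a_k = 0, 4, 0, -8/3, 0, 8/15, 0, -16/315, 0, …
Substitute x→r, Dx→(1/r')Dx; clear ⇒ L₀.
L = 16 + (4 + 24·x + 48·x^2 + 32·x^3)·Dx + (1 + 8·x + 24·x^2 + 32·x^3 + 16·x^4)·Dx^2  (order 2).
h: a_k = 0, 8, -16, 32/3, 64, -5504/15, 1280, -1131008/315, 388096/45, …
ICs: h(0) = 0, h′(0) = 8.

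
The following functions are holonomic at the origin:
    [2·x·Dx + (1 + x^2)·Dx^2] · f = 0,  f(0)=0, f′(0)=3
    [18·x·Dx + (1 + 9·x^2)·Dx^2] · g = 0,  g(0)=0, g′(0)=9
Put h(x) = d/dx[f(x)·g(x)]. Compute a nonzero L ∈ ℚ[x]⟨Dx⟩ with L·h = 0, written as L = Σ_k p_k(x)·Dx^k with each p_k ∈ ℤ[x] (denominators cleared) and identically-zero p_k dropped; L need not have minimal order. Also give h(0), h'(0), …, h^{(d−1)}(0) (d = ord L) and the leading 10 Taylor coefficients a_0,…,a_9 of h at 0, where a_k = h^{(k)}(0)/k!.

L = (-216·x - 3600·x^3 - 5184·x^5 + 6480·x^7 + 17496·x^9) + (-40 - 1452·x^2 - 6480·x^4 - 4536·x^6 + 22680·x^8 + 26244·x^10)·Dx + (-80·x - 980·x^3 - 2160·x^5 + 2952·x^7 + 12960·x^9 + 8748·x^11)·Dx^2 + (-1 - 20·x^2 - 109·x^4 + 981·x^8 + 1620·x^10 + 729·x^12)·Dx^3  (order 3).
h: a_k = 0, 54, 0, -360, 0, 14094/5, 0, -166752/7, 0, 7252818/35, …
ICs: h(0) = 0, h′(0) = 54, h′′(0) = 0.

f: a_k = 0, 3, 0, -1, 0, 3/5, 0, -3/7, 0, 1/3, …
g: a_k = 0, 9, 0, -27, 0, 729/5, 0, -6561/7, 0, 6561, …
h₀=f·g: eliminate ⇒ L₀, order ≤ 2·2.
Derive L from L₀ (diff closure).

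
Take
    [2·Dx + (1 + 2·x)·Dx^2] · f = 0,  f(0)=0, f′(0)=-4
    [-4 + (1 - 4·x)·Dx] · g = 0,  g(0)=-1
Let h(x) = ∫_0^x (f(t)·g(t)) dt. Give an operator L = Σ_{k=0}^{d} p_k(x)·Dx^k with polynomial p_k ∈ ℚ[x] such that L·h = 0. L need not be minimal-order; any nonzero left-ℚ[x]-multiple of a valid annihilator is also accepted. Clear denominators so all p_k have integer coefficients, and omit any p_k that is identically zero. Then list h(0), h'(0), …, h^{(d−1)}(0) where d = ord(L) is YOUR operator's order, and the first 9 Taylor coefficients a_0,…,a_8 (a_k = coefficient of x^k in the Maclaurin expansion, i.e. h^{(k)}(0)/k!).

L = 8·Dx + (6 + 24·x)·Dx^2 + (-1 + 2·x + 8·x^2)·Dx^3  (order 3).
h: a_k = 0, 0, 2, 4, 40/3, 616/15, 6256/45, 2368/5, 58176/35, …
ICs: h(0) = 0, h′(0) = 0, h′′(0) = 4.

f: a_k = 0, -4, 4, -16/3, 8, -64/5, 64/3, -256/7, 64, …
g: a_k = -1, -4, -16, -64, -256, -1024, -4096, -16384, -65536, …
f·g: L₀ = L_f ⊗_s L_g, ord ≤ 2·1.
Integrate: L := L₀·Dx.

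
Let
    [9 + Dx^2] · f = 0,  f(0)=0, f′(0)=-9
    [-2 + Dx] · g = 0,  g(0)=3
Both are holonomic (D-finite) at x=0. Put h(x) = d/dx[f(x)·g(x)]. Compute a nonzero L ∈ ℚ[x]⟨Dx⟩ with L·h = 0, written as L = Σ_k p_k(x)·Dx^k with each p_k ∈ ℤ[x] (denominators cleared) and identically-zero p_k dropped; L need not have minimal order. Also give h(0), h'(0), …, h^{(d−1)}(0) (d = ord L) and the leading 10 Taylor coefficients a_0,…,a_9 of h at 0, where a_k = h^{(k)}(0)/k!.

L = 13 - 4·Dx + Dx^2  (order 2).
h: a_k = -27, -108, -81/2, 180, 1791/8, 621/10, -4449/80, -51, -56403/4480, 12139/3360, …
ICs: h(0) = -27, h′(0) = -108.

f: a_k = 0, -9, 0, 27/2, 0, -243/40, 0, 729/560, 0, -729/4480, …
g: a_k = 3, 6, 6, 4, 2, 4/5, 4/15, 8/105, 2/105, 4/945, …
f·g: L₀ = L_f ⊗_s L_g, ord ≤ 2·1.
h₀' ⇒ L via d/dx closure of L₀.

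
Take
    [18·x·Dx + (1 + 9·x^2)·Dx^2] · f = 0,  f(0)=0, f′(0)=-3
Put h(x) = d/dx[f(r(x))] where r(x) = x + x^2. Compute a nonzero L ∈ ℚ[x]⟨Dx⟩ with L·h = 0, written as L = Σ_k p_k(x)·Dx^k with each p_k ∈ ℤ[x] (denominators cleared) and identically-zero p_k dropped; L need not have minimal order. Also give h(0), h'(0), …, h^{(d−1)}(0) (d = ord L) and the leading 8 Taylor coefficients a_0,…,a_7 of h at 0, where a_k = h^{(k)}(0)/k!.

L = (-2 + 18·x + 72·x^2 + 108·x^3 + 54·x^4) + (1 + 2·x + 9·x^2 + 36·x^3 + 45·x^4 + 18·x^5)·Dx  (order 1).
h: a_k = -3, -6, 27, 108, -108, -1404, -1215, 13608, …
ICs: h(0) = -3.

f: a_k = 0, -3, 0, 9, 0, -243/5, 0, 2187/7, …
Change of var in L_f (x↦r) gives L₀.
Derive L from L₀ (diff closure).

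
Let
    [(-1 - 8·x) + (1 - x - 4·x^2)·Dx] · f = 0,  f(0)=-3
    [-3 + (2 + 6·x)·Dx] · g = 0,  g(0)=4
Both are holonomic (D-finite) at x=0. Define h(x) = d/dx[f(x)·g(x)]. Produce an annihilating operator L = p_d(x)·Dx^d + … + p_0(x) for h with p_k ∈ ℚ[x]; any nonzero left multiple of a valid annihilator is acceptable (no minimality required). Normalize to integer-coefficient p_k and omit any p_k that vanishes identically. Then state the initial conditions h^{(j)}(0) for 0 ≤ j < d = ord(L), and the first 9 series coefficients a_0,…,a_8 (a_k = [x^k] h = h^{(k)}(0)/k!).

f: a_k = -3, -3, -15, -27, -87, -195, -543, -1323, -3495, …
g: a_k = 4, 6, -9/2, 27/4, -405/32, 1701/64, -15309/256, 72171/512, -2814669/8192, …
L₀ := L_f ⊗_s L_g (sym. prod.), ord ≤ 1.
Derive L from L₀ (diff closure).
L = (43 + 474·x + 1491·x^2 + 2280·x^3 + 2160·x^4) + (-10 - 58·x - 78·x^2 + 242·x^3 + 960·x^4 + 864·x^5)·Dx  (order 1).
h: a_k = -30, -129, -2457/4, -13593/8, -423525/64, -2183607/128, -30679677/512, -154848201/1024, -8216246205/16384, …
ICs: h(0) = -30.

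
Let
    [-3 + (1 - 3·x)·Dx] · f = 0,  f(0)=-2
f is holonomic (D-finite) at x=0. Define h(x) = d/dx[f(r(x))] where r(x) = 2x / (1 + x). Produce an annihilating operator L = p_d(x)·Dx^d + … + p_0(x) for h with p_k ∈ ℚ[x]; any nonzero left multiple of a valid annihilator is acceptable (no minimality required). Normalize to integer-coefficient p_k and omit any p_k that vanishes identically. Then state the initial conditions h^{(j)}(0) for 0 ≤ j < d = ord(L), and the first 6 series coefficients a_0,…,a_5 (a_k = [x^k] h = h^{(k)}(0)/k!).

f: a_k = -2, -6, -18, -54, -162, -486, …
Change of var in L_f (x↦r) gives L₀.
h₀' ⇒ L via d/dx closure of L₀.
L = 10 + (-1 + 5·x)·Dx  (order 1).
h: a_k = -12, -120, -900, -6000, -37500, -225000, …
ICs: h(0) = -12.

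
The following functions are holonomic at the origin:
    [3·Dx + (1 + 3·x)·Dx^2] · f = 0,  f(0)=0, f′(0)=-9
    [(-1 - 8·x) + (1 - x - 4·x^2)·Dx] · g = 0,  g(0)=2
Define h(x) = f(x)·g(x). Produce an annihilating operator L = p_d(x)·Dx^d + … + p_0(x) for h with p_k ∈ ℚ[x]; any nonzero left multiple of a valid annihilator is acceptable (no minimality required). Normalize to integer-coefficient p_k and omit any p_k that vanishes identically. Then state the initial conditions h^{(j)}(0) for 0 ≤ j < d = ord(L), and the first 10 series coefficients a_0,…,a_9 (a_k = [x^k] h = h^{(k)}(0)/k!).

L = (11 + 48·x) + (-1 + 25·x + 60·x^2)·Dx + (-1 - 2·x + 7·x^2 + 12·x^3)·Dx^2  (order 2).
h: a_k = 0, -18, 9, -117, 81/2, -7191/10, 1719/10, -64107/14, 144099/140, -4257261/140, …
ICs: h(0) = 0, h′(0) = -18.

f: a_k = 0, -9, 27/2, -27, 243/4, -729/5, 729/2, -6561/7, 19683/8, -6561, …
g: a_k = 2, 2, 10, 18, 58, 130, 362, 882, 2330, 5858, …
f·g: L₀ = L_f ⊗_s L_g, ord ≤ 2·1.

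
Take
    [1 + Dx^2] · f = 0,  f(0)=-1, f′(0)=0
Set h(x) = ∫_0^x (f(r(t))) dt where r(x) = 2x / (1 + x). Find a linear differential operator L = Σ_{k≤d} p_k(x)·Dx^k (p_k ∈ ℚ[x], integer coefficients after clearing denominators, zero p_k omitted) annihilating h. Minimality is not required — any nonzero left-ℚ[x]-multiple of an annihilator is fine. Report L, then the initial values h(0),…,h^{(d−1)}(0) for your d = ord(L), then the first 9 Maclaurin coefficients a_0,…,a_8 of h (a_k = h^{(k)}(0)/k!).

L = 4·Dx + (2 + 6·x + 6·x^2 + 2·x^3)·Dx^2 + (1 + 4·x + 6·x^2 + 4·x^3 + x^4)·Dx^3  (order 3).
h: a_k = 0, -1, 0, 2/3, -1, 16/15, -8/9, 22/45, 1/10, …
ICs: h(0) = 0, h′(0) = -1, h′′(0) = 0.

f: a_k = -1, 0, 1/2, 0, -1/24, 0, 1/720, 0, -1/40320, …
L₀ from L_f via x↦r, Dx↦r'^{-1}Dx.
∫: right-multiply L₀ by Dx.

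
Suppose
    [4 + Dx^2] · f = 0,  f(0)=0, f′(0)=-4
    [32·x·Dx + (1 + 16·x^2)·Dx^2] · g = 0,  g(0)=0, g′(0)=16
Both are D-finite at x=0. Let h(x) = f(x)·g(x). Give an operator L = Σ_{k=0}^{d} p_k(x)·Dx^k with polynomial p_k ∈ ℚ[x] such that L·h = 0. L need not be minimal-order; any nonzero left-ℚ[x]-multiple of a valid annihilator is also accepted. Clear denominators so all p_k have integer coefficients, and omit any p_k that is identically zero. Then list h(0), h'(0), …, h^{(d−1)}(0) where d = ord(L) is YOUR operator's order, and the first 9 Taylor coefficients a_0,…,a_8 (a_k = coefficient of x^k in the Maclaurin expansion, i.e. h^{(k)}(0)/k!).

L = (1360 + 60416·x^2 + 106496·x^4 + 262144·x^6 + 1048576·x^8) + (2304·x + 45056·x^3 + 196608·x^5 + 1048576·x^7)·Dx + (360 + 15872·x^2 + 36864·x^4 + 131072·x^6 + 524288·x^8)·Dx^2 + (576·x + 11264·x^3 + 49152·x^5 + 262144·x^7)·Dx^3 + (5 + 192·x^2 + 2560·x^4 + 16384·x^6 + 65536·x^8)·Dx^4  (order 4).
h: a_k = 0, 0, -64, 0, 384, 0, -31616/9, 0, 39680, …
ICs: h(0) = 0, h′(0) = 0, h′′(0) = -128, h′′′(0) = 0.

f: a_k = 0, -4, 0, 8/3, 0, -8/15, 0, 16/315, 0, …
g: a_k = 0, 16, 0, -256/3, 0, 4096/5, 0, -65536/7, 0, …
Sym-product of L_f,L_g gives L₀ (≤ ord 4).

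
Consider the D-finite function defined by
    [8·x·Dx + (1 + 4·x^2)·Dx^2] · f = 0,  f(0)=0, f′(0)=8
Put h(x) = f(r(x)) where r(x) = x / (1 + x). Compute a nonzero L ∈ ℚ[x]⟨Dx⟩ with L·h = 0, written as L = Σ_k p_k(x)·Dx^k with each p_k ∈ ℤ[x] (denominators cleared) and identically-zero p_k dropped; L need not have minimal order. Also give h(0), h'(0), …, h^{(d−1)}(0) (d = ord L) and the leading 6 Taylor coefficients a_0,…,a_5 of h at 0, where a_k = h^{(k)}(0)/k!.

f: a_k = 0, 8, 0, -32/3, 0, 128/5, …
Change of var in L_f (x↦r) gives L₀.
L = (2 + 10·x)·Dx + (1 + 2·x + 5·x^2)·Dx^2  (order 2).
h: a_k = 0, 8, -8, -8/3, 24, -152/5, …
ICs: h(0) = 0, h′(0) = 8.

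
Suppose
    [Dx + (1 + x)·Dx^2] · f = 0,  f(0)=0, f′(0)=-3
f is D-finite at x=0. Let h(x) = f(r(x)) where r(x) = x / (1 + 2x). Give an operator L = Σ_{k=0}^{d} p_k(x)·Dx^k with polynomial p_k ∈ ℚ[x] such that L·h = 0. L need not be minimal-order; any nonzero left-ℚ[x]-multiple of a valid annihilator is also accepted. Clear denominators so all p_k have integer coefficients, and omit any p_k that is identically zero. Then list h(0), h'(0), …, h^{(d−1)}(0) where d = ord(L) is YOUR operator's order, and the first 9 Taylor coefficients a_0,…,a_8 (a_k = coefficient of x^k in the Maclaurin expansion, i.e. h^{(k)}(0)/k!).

f: a_k = 0, -3, 3/2, -1, 3/4, -3/5, 1/2, -3/7, 3/8, …
Substitute x→r, Dx→(1/r')Dx; clear ⇒ L₀.
L = (5 + 12·x)·Dx + (1 + 5·x + 6·x^2)·Dx^2  (order 2).
h: a_k = 0, -3, 15/2, -19, 195/4, -633/5, 665/2, -6177/7, 18915/8, …
ICs: h(0) = 0, h′(0) = -3.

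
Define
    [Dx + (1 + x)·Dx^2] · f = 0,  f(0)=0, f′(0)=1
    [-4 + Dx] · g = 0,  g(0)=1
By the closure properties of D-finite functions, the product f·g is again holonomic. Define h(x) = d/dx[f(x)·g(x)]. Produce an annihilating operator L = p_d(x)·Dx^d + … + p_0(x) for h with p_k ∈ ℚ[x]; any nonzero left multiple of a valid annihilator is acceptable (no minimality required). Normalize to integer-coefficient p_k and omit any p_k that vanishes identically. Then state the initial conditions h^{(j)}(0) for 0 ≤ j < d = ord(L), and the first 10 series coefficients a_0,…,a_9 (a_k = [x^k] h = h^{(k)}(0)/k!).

L = (40 + 96·x + 64·x^2) + (-22 - 52·x - 32·x^2)·Dx + (3 + 7·x + 4·x^2)·Dx^2  (order 2).
h: a_k = 1, 7, 19, 31, 36, 97/3, 1067/45, 659/45, 1649/210, 10439/2835, …
ICs: h(0) = 1, h′(0) = 7.

f: a_k = 0, 1, -1/2, 1/3, -1/4, 1/5, -1/6, 1/7, -1/8, 1/9, …
g: a_k = 1, 4, 8, 32/3, 32/3, 128/15, 256/45, 1024/315, 512/315, 2048/2835, …
h₀=f·g: eliminate ⇒ L₀, order ≤ 2·1.
Differentiate: ansatz ord ≤ ord L₀ ⇒ L.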